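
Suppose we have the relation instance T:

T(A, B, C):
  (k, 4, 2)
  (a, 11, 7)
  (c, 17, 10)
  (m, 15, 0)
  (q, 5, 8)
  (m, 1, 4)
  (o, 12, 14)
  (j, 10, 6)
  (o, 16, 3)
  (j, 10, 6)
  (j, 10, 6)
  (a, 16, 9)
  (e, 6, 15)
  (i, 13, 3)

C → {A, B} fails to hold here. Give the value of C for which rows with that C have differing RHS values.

3

C=2: 1 row → {A,B} = (k, 4) ✓
C=7: 1 row → {A,B} = (a, 11) ✓
C=10: 1 row → {A,B} = (c, 17) ✓
C=0: 1 row → {A,B} = (m, 15) ✓
C=8: 1 row → {A,B} = (q, 5) ✓
C=4: 1 row → {A,B} = (m, 1) ✓
C=14: 1 row → {A,B} = (o, 12) ✓
C=6: 3 rows → {A,B} = (j, 10), (j, 10), (j, 10) ✓
C=3: 2 rows → {A,B} takes values {(o, 16), (i, 13)} — violation
C=9: 1 row → {A,B} = (a, 16) ✓
C=15: 1 row → {A,B} = (e, 6) ✓
The only C value with inconsistent RHS is C=3.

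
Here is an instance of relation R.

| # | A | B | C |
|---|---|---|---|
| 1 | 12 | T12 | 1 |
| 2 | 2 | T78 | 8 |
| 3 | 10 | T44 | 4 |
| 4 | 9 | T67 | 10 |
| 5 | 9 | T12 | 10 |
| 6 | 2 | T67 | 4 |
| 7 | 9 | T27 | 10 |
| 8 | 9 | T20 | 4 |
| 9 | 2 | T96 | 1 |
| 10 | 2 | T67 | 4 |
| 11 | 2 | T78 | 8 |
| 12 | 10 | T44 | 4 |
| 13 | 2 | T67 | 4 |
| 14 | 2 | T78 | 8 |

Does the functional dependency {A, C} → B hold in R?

(A=12, C=1): row 1 → B = T12 ✓
(A=2, C=8): rows 2, 11, 14 → B = T78, T78, T78 ✓
(A=10, C=4): rows 3, 12 → B = T44, T44 ✓
(A=9, C=10): rows 4, 5, 7 → B takes values {T67, T12, T27} — violation
(A=2, C=4): rows 6, 10, 13 → B = T67, T67, T67 ✓
(A=9, C=4): row 8 → B = T20 ✓
(A=2, C=1): row 9 → B = T96 ✓
Two rows agree on {A, C} but differ on B, so {A, C} → B does not hold.

No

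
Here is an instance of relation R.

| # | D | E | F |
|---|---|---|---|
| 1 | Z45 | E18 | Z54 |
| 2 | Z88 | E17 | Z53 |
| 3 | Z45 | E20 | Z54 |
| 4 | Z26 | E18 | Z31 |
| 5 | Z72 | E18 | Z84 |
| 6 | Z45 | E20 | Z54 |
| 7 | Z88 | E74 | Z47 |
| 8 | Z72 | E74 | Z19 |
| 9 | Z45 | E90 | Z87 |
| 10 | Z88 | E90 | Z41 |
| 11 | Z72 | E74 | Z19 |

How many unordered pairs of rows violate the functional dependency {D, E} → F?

(D=Z45, E=E20): all 2 rows agree on F — 0 pairs.
(D=Z72, E=E74): all 2 rows agree on F — 0 pairs.

0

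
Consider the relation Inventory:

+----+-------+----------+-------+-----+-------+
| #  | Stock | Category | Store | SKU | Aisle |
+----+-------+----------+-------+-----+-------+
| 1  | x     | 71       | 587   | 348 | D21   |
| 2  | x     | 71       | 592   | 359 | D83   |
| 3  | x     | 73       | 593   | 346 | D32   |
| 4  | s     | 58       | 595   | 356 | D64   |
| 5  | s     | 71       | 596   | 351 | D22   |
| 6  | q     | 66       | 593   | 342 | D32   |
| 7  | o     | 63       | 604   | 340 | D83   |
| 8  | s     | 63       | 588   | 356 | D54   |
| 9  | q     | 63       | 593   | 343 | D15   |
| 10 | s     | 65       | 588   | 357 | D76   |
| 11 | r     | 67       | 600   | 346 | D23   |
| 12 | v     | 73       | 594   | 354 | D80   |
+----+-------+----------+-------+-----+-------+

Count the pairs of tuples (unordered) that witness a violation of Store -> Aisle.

3

Store=593: violating pairs (3,9), (6,9) — 2 pairs.
Store=588: violating pairs (8,10) — 1 pair.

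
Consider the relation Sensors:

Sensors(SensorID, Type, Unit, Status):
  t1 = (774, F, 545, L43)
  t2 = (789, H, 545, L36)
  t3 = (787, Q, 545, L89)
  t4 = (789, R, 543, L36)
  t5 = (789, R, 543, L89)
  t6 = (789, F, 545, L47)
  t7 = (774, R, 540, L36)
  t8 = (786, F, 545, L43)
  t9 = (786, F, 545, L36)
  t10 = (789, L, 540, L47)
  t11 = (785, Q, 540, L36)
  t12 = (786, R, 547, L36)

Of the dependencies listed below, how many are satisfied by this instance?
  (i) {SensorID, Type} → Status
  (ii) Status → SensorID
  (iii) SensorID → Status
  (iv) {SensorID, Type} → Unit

(i) {SensorID, Type} → Status: (SensorID=789, Type=R): rows 4, 5 → Status takes values {L36, L89} — violation; (SensorID=786, Type=F): rows 8, 9 → Status takes values {L43, L36} — violation — fails.
(ii) Status → SensorID: Status=L43: rows 1, 8 → SensorID takes values {774, 786} — violation; Status=L36: rows 2, 4, 7, 9, 11, 12 → SensorID takes values {789, 774, 786, 785} — violation; Status=L89: rows 3, 5 → SensorID takes values {787, 789} — violation — fails.
(iii) SensorID → Status: SensorID=774: rows 1, 7 → Status takes values {L43, L36} — violation; SensorID=789: rows 2, 4, 5, 6, 10 → Status takes values {L36, L89, L47} — violation; SensorID=786: rows 8, 9, 12 → Status takes values {L43, L36} — violation — fails.
(iv) {SensorID, Type} → Unit: every LHS value maps to a single RHS value — holds.
1 of the 4 dependencies holds.

1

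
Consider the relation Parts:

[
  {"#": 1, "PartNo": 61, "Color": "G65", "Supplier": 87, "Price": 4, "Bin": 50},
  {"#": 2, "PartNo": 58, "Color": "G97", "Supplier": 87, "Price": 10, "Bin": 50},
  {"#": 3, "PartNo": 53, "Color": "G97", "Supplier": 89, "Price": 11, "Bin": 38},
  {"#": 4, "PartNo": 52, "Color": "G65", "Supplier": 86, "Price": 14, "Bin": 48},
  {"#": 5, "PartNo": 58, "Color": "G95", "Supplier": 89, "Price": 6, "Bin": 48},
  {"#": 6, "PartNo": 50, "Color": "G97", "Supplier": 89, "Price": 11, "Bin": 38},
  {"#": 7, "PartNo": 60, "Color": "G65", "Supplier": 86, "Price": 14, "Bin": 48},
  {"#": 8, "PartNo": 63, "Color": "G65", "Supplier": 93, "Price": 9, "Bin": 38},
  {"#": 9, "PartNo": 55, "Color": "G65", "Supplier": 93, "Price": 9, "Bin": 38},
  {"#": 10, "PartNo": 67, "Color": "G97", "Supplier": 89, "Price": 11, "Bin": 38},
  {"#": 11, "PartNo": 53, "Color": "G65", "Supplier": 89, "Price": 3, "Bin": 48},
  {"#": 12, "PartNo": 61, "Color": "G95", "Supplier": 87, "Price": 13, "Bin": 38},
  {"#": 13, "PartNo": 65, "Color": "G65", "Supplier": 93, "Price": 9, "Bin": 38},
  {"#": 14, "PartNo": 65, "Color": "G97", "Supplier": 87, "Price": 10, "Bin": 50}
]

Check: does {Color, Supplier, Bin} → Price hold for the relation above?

(Color=G65, Supplier=87, Bin=50): row 1 → Price = 4 ✓
(Color=G97, Supplier=87, Bin=50): rows 2, 14 → Price = 10, 10 ✓
(Color=G97, Supplier=89, Bin=38): rows 3, 6, 10 → Price = 11, 11, 11 ✓
(Color=G65, Supplier=86, Bin=48): rows 4, 7 → Price = 14, 14 ✓
(Color=G95, Supplier=89, Bin=48): row 5 → Price = 6 ✓
(Color=G65, Supplier=93, Bin=38): rows 8, 9, 13 → Price = 9, 9, 9 ✓
(Color=G65, Supplier=89, Bin=48): row 11 → Price = 3 ✓
(Color=G95, Supplier=87, Bin=38): row 12 → Price = 13 ✓
Every {Color, Supplier, Bin} value is associated with a single Price value, so {Color, Supplier, Bin} → Price holds.

Yes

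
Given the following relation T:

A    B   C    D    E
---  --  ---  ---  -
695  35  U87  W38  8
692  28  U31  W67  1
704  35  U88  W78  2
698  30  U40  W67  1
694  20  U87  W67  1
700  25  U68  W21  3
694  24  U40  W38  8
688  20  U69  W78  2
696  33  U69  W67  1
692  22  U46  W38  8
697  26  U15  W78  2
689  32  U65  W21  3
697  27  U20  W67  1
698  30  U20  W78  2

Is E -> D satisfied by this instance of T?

Yes

E=8: 3 rows → D = W38, W38, W38 ✓
E=1: 5 rows → D = W67, W67, W67, W67, W67 ✓
E=2: 4 rows → D = W78, W78, W78, W78 ✓
E=3: 2 rows → D = W21, W21 ✓
Every E value is associated with a single D value, so E -> D holds.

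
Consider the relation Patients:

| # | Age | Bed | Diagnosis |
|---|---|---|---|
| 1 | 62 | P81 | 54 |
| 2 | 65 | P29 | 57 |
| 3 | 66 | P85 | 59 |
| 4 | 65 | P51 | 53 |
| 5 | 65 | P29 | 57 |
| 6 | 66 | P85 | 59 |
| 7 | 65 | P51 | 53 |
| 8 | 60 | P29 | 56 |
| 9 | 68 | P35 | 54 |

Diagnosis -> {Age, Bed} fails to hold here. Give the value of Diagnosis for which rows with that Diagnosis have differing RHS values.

54

Diagnosis=54: rows 1, 9 → {Age,Bed} takes values {(62, P81), (68, P35)} — violation
Diagnosis=57: rows 2, 5 → {Age,Bed} = (65, P29), (65, P29) ✓
Diagnosis=59: rows 3, 6 → {Age,Bed} = (66, P85), (66, P85) ✓
Diagnosis=53: rows 4, 7 → {Age,Bed} = (65, P51), (65, P51) ✓
Diagnosis=56: row 8 → {Age,Bed} = (60, P29) ✓
The only Diagnosis value with inconsistent RHS is Diagnosis=54.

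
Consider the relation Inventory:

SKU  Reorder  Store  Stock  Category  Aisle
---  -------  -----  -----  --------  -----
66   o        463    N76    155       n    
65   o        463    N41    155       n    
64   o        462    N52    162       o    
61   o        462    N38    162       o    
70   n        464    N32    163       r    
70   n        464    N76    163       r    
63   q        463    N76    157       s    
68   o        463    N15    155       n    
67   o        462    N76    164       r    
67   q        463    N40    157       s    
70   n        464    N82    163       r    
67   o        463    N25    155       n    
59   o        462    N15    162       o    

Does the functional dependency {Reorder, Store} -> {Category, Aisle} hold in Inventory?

No

(Reorder=o, Store=463): 4 rows → {Category,Aisle} = (155, n), (155, n), (155, n), (155, n) ✓
(Reorder=o, Store=462): 4 rows → {Category,Aisle} takes values {(162, o), (164, r)} — violation
(Reorder=n, Store=464): 3 rows → {Category,Aisle} = (163, r), (163, r), (163, r) ✓
(Reorder=q, Store=463): 2 rows → {Category,Aisle} = (157, s), (157, s) ✓
Two rows agree on {Reorder, Store} but differ on {Category, Aisle}, so {Reorder, Store} -> {Category, Aisle} does not hold.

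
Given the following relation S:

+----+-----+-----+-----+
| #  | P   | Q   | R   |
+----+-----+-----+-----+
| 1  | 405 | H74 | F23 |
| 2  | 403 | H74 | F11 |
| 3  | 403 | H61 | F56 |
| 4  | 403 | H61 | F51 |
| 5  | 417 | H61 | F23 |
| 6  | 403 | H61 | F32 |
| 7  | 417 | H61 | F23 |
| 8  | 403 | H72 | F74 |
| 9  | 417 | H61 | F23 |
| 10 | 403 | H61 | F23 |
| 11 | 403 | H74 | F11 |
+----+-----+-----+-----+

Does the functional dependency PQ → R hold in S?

No

(P=405, Q=H74): row 1 → R = F23 ✓
(P=403, Q=H74): rows 2, 11 → R = F11, F11 ✓
(P=403, Q=H61): rows 3, 4, 6, 10 → R takes values {F56, F51, F32, F23} — violation
(P=417, Q=H61): rows 5, 7, 9 → R = F23, F23, F23 ✓
(P=403, Q=H72): row 8 → R = F74 ✓
Two rows agree on PQ but differ on R, so PQ → R does not hold.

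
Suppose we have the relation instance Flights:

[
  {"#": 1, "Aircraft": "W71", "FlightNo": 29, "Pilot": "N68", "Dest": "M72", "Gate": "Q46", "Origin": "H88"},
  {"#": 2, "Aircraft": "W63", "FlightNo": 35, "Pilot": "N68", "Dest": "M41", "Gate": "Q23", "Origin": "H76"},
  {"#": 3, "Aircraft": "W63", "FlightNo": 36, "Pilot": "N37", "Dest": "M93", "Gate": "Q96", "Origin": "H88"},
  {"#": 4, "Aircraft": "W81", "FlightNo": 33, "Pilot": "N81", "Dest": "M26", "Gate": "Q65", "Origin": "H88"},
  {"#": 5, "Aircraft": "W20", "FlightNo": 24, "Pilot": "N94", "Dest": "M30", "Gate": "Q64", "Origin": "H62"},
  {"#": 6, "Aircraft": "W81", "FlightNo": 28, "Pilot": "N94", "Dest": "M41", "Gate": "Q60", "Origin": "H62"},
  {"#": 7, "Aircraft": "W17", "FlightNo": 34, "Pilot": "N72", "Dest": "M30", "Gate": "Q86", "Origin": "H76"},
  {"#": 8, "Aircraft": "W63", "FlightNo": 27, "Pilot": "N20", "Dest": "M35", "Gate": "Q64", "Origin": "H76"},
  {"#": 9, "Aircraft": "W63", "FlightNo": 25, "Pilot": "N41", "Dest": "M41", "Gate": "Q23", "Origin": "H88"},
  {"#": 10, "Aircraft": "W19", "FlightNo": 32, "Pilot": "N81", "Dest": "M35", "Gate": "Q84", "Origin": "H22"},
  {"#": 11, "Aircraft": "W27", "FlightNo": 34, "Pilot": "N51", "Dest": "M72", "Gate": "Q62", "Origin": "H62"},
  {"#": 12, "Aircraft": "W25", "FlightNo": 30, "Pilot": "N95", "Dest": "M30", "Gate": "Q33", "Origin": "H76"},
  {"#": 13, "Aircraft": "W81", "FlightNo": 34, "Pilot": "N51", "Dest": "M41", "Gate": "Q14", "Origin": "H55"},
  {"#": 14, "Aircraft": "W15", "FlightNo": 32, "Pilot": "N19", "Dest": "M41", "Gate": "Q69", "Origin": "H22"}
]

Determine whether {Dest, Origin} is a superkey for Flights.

No

Rows 7 and 12 have the same {Dest, Origin} value (Dest=M30, Origin=H76) but are distinct tuples, so {Dest, Origin} does not determine every attribute — not a superkey.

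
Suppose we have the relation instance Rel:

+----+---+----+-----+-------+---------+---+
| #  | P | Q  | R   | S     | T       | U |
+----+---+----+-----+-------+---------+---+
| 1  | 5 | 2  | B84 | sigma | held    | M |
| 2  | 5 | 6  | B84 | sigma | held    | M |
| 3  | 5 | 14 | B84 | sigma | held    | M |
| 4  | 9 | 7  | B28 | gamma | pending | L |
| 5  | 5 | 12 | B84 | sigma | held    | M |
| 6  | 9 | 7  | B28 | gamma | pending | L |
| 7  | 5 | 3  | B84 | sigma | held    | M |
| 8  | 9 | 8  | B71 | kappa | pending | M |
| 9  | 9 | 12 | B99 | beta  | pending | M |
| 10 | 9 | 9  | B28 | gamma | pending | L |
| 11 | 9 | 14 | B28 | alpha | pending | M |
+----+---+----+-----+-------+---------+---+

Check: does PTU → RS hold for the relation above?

(P=5, T=held, U=M): rows 1, 2, 3, 5, 7 → {R,S} = (B84, sigma), (B84, sigma), (B84, sigma), (B84, sigma), (B84, sigma) ✓
(P=9, T=pending, U=L): rows 4, 6, 10 → {R,S} = (B28, gamma), (B28, gamma), (B28, gamma) ✓
(P=9, T=pending, U=M): rows 8, 9, 11 → {R,S} takes values {(B71, kappa), (B99, beta), (B28, alpha)} — violation
Two rows agree on PTU but differ on RS, so PTU → RS does not hold.

No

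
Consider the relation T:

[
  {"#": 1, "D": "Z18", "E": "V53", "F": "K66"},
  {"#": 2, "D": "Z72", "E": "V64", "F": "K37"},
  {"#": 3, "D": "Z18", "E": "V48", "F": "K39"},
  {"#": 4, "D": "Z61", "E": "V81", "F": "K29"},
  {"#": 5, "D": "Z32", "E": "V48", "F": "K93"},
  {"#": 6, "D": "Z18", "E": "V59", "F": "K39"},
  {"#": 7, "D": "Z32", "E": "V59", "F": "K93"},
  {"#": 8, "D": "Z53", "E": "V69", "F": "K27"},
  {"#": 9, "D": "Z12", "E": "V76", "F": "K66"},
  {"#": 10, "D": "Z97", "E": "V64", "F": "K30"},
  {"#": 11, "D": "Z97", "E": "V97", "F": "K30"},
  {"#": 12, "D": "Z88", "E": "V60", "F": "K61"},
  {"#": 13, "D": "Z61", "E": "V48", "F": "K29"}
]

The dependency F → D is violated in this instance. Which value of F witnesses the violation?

K66

F=K66: rows 1, 9 → D takes values {Z18, Z12} — violation
F=K37: row 2 → D = Z72 ✓
F=K39: rows 3, 6 → D = Z18, Z18 ✓
F=K29: rows 4, 13 → D = Z61, Z61 ✓
F=K93: rows 5, 7 → D = Z32, Z32 ✓
F=K27: row 8 → D = Z53 ✓
F=K30: rows 10, 11 → D = Z97, Z97 ✓
F=K61: row 12 → D = Z88 ✓
The only F value with inconsistent D is F=K66.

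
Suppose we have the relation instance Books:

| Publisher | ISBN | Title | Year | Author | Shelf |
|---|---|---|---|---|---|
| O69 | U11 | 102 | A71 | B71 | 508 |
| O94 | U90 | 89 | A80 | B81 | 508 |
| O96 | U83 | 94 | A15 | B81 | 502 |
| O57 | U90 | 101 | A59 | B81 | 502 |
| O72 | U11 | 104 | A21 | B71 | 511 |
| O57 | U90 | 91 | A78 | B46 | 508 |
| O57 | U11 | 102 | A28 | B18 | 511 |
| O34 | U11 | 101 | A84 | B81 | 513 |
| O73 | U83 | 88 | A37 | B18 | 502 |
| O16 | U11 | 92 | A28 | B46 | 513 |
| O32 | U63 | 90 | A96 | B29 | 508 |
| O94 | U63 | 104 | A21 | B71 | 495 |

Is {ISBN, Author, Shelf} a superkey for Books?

Yes

All 12 rows have distinct {ISBN, Author, Shelf} values, so {ISBN, Author, Shelf} → (all attributes) holds and {ISBN, Author, Shelf} is a superkey.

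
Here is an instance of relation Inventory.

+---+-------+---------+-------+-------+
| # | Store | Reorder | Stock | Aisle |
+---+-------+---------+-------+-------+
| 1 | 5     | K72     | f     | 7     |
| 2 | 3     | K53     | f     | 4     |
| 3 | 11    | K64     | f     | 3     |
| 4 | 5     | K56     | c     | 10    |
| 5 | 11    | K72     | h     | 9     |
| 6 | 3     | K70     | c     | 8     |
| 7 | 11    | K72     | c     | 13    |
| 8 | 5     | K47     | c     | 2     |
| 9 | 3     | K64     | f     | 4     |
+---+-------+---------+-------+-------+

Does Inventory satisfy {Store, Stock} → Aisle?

(Store=5, Stock=f): row 1 → Aisle = 7 ✓
(Store=3, Stock=f): rows 2, 9 → Aisle = 4, 4 ✓
(Store=11, Stock=f): row 3 → Aisle = 3 ✓
(Store=5, Stock=c): rows 4, 8 → Aisle takes values {10, 2} — violation
(Store=11, Stock=h): row 5 → Aisle = 9 ✓
(Store=3, Stock=c): row 6 → Aisle = 8 ✓
(Store=11, Stock=c): row 7 → Aisle = 13 ✓
Two rows agree on {Store, Stock} but differ on Aisle, so {Store, Stock} → Aisle does not hold.

No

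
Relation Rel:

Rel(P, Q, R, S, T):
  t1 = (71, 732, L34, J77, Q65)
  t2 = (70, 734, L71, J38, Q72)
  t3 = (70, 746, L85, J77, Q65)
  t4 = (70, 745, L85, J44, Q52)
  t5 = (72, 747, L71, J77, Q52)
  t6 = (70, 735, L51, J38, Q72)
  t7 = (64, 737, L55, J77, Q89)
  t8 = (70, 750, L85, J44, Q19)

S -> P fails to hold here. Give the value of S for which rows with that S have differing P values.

J77

S=J77: rows 1, 3, 5, 7 → P takes values {71, 70, 72, 64} — violation
S=J38: rows 2, 6 → P = 70, 70 ✓
S=J44: rows 4, 8 → P = 70, 70 ✓
The only S value with inconsistent P is S=J77.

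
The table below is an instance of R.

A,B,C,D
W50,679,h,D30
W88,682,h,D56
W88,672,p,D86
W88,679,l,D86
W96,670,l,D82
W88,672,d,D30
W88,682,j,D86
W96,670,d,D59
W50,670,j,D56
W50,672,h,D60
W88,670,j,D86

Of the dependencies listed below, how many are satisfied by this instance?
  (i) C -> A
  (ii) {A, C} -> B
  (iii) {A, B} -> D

(i) C -> A: C=h: 3 rows → A takes values {W50, W88} — violation; C=l: 2 rows → A takes values {W88, W96} — violation; C=d: 2 rows → A takes values {W88, W96} — violation; C=j: 3 rows → A takes values {W88, W50} — violation — fails.
(ii) {A, C} -> B: (A=W50, C=h): 2 rows → B takes values {679, 672} — violation; (A=W88, C=j): 2 rows → B takes values {682, 670} — violation — fails.
(iii) {A, B} -> D: (A=W88, B=682): 2 rows → D takes values {D56, D86} — violation; (A=W88, B=672): 2 rows → D takes values {D86, D30} — violation; (A=W96, B=670): 2 rows → D takes values {D82, D59} — violation — fails.
None of the 3 dependencies hold.

0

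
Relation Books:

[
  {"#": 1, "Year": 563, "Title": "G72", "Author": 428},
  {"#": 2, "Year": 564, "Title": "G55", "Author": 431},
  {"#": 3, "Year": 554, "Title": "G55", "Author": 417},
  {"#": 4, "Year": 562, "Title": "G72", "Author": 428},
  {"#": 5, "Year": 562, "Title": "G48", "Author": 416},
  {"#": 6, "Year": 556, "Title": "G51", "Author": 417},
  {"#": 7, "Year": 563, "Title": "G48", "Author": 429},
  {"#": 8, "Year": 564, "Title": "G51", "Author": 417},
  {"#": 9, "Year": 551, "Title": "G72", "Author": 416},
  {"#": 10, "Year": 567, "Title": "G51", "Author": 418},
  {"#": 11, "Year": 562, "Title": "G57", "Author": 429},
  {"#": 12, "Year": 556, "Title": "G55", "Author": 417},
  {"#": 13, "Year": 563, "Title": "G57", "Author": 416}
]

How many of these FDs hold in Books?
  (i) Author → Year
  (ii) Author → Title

(i) Author → Year: Author=428: rows 1, 4 → Year takes values {563, 562} — violation; Author=417: rows 3, 6, 8, 12 → Year takes values {554, 556, 564} — violation; Author=416: rows 5, 9, 13 → Year takes values {562, 551, 563} — violation; Author=429: rows 7, 11 → Year takes values {563, 562} — violation — fails.
(ii) Author → Title: Author=417: rows 3, 6, 8, 12 → Title takes values {G55, G51} — violation; Author=416: rows 5, 9, 13 → Title takes values {G48, G72, G57} — violation; Author=429: rows 7, 11 → Title takes values {G48, G57} — violation — fails.
None of the 2 dependencies hold.

0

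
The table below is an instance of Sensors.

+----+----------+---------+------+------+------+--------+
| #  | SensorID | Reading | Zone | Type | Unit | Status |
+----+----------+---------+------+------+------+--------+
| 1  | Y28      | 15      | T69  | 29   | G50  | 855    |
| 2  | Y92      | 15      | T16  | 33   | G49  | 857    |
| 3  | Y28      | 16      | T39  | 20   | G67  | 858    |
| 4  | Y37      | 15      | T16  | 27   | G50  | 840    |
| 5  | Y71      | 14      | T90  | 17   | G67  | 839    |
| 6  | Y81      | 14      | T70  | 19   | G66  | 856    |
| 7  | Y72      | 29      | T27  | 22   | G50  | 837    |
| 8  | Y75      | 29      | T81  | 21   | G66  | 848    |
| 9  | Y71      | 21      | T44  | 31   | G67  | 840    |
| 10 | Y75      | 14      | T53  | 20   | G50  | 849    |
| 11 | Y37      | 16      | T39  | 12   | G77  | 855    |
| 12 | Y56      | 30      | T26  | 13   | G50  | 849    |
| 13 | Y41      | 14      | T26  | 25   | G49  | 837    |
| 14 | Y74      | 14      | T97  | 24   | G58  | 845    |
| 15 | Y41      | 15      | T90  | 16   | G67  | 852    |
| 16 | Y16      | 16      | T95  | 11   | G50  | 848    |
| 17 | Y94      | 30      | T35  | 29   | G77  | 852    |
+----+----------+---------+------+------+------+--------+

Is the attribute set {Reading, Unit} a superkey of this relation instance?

No

Rows 1 and 4 have the same {Reading, Unit} value (Reading=15, Unit=G50) but are distinct tuples, so {Reading, Unit} does not determine every attribute — not a superkey.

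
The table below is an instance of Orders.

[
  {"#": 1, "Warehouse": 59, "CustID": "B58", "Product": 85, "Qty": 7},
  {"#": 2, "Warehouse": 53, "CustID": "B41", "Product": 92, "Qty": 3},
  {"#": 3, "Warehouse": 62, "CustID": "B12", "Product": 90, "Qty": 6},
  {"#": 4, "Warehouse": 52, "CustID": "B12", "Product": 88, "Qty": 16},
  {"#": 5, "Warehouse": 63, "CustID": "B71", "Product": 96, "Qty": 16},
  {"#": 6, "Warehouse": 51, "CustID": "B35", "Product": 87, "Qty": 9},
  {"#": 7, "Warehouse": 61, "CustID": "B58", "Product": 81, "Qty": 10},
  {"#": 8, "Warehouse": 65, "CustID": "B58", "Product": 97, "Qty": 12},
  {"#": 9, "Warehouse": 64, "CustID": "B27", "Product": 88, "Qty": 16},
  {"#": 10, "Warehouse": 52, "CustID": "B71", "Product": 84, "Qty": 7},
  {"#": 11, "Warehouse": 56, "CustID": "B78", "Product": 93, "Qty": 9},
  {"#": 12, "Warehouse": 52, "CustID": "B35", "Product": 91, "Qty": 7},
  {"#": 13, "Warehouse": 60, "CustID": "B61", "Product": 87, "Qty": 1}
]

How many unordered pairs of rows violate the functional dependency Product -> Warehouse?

Product=88: violating pairs (4,9) — 1 pair.
Product=87: violating pairs (6,13) — 1 pair.

2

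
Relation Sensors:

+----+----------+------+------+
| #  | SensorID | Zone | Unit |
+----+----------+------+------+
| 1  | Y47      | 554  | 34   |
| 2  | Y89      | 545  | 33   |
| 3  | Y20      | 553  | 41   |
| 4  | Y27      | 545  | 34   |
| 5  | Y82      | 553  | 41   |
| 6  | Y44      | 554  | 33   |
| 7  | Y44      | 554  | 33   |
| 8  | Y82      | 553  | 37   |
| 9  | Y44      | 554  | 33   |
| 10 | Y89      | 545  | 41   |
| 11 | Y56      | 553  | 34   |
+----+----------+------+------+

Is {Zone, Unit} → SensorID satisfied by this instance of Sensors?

No

(Zone=554, Unit=34): row 1 → SensorID = Y47 ✓
(Zone=545, Unit=33): row 2 → SensorID = Y89 ✓
(Zone=553, Unit=41): rows 3, 5 → SensorID takes values {Y20, Y82} — violation
(Zone=545, Unit=34): row 4 → SensorID = Y27 ✓
(Zone=554, Unit=33): rows 6, 7, 9 → SensorID = Y44, Y44, Y44 ✓
(Zone=553, Unit=37): row 8 → SensorID = Y82 ✓
(Zone=545, Unit=41): row 10 → SensorID = Y89 ✓
(Zone=553, Unit=34): row 11 → SensorID = Y56 ✓
Two rows agree on {Zone, Unit} but differ on SensorID, so {Zone, Unit} → SensorID does not hold.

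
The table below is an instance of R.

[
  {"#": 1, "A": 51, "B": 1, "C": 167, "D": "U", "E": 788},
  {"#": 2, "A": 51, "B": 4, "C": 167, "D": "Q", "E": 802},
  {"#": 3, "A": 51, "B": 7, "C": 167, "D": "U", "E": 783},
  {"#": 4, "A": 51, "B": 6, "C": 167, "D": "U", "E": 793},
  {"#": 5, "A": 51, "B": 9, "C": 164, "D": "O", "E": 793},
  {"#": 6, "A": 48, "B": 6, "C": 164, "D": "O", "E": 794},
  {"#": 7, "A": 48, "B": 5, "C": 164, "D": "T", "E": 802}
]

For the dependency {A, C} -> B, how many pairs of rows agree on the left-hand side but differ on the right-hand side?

7

(A=51, C=167): violating pairs (1,2), (1,3), (1,4), (2,3), (2,4), (3,4) — 6 pairs.
(A=48, C=164): violating pairs (6,7) — 1 pair.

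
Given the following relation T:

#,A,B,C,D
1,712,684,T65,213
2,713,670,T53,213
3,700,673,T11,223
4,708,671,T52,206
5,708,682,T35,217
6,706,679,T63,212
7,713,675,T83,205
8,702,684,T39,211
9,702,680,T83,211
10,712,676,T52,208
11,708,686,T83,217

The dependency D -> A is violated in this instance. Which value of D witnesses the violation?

213

D=213: rows 1, 2 → A takes values {712, 713} — violation
D=223: row 3 → A = 700 ✓
D=206: row 4 → A = 708 ✓
D=217: rows 5, 11 → A = 708, 708 ✓
D=212: row 6 → A = 706 ✓
D=205: row 7 → A = 713 ✓
D=211: rows 8, 9 → A = 702, 702 ✓
D=208: row 10 → A = 712 ✓
The only D value with inconsistent A is D=213.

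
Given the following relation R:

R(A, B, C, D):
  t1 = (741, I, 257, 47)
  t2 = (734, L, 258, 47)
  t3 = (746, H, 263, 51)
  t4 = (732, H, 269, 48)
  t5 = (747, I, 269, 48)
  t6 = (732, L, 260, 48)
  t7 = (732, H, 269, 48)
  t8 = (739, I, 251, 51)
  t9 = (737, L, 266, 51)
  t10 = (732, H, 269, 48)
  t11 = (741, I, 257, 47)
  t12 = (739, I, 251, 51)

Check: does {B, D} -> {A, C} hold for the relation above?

Yes

(B=I, D=47): rows 1, 11 → {A,C} = (741, 257), (741, 257) ✓
(B=L, D=47): row 2 → {A,C} = (734, 258) ✓
(B=H, D=51): row 3 → {A,C} = (746, 263) ✓
(B=H, D=48): rows 4, 7, 10 → {A,C} = (732, 269), (732, 269), (732, 269) ✓
(B=I, D=48): row 5 → {A,C} = (747, 269) ✓
(B=L, D=48): row 6 → {A,C} = (732, 260) ✓
(B=I, D=51): rows 8, 12 → {A,C} = (739, 251), (739, 251) ✓
(B=L, D=51): row 9 → {A,C} = (737, 266) ✓
Every {B, D} value is associated with a single {A, C} value, so {B, D} -> {A, C} holds.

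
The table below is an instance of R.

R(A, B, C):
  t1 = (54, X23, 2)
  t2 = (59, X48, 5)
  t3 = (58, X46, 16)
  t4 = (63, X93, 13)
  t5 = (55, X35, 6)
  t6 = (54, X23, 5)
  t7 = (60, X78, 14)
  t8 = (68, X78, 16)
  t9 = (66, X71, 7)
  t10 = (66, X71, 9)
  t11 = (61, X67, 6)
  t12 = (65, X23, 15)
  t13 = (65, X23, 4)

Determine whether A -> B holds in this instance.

A=54: rows 1, 6 → B = X23, X23 ✓
A=59: row 2 → B = X48 ✓
A=58: row 3 → B = X46 ✓
A=63: row 4 → B = X93 ✓
A=55: row 5 → B = X35 ✓
A=60: row 7 → B = X78 ✓
A=68: row 8 → B = X78 ✓
A=66: rows 9, 10 → B = X71, X71 ✓
A=61: row 11 → B = X67 ✓
A=65: rows 12, 13 → B = X23, X23 ✓
Every A value is associated with a single B value, so A -> B holds.

Yes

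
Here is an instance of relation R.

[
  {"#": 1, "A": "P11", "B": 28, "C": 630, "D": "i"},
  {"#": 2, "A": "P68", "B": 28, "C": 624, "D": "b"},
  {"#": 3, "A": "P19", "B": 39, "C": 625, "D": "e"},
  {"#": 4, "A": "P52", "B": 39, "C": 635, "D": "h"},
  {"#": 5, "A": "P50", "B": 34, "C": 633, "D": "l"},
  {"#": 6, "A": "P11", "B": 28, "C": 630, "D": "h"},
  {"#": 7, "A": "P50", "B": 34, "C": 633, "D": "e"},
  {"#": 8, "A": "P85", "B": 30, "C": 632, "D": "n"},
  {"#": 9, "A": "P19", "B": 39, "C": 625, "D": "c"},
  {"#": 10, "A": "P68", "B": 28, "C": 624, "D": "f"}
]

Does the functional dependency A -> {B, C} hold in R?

Yes

A=P11: rows 1, 6 → {B,C} = (28, 630), (28, 630) ✓
A=P68: rows 2, 10 → {B,C} = (28, 624), (28, 624) ✓
A=P19: rows 3, 9 → {B,C} = (39, 625), (39, 625) ✓
A=P52: row 4 → {B,C} = (39, 635) ✓
A=P50: rows 5, 7 → {B,C} = (34, 633), (34, 633) ✓
A=P85: row 8 → {B,C} = (30, 632) ✓
Every A value is associated with a single {B, C} value, so A -> {B, C} holds.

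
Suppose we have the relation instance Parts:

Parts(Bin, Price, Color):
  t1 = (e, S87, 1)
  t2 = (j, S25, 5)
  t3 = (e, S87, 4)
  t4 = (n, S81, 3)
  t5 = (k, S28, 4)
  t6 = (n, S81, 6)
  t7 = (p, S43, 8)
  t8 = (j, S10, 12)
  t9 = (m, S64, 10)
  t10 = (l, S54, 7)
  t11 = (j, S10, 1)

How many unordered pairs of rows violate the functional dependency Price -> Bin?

Price=S87: all 2 rows agree on Bin — 0 pairs.
Price=S81: all 2 rows agree on Bin — 0 pairs.
Price=S10: all 2 rows agree on Bin — 0 pairs.

0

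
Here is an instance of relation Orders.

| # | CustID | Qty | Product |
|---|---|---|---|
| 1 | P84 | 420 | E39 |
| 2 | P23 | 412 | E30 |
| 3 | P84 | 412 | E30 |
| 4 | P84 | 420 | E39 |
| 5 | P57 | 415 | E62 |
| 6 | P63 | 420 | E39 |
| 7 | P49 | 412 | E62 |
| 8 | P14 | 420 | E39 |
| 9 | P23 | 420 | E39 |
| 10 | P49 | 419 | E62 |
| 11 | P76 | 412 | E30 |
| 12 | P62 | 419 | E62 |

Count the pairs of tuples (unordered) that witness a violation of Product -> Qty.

5

Product=E39: all 5 rows agree on Qty — 0 pairs.
Product=E30: all 3 rows agree on Qty — 0 pairs.
Product=E62: violating pairs (5,7), (5,10), (5,12), (7,10), (7,12) — 5 pairs.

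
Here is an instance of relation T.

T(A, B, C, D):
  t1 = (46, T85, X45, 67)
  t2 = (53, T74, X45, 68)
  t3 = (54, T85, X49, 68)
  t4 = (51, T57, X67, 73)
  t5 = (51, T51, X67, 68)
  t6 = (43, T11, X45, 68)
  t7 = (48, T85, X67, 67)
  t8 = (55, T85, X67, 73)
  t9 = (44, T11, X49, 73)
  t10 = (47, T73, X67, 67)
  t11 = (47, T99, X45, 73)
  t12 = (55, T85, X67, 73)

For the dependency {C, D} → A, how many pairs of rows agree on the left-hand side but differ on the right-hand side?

4

(C=X45, D=68): violating pairs (2,6) — 1 pair.
(C=X67, D=73): violating pairs (4,8), (4,12) — 2 pairs.
(C=X67, D=67): violating pairs (7,10) — 1 pair.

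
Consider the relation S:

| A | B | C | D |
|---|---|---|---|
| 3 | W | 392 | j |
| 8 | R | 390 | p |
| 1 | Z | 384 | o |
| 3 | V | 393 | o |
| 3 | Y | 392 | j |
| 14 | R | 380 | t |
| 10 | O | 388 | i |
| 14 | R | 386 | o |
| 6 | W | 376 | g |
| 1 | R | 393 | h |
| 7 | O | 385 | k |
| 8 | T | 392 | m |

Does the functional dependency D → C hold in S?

D=j: 2 rows → C = 392, 392 ✓
D=p: 1 row → C = 390 ✓
D=o: 3 rows → C takes values {384, 393, 386} — violation
D=t: 1 row → C = 380 ✓
D=i: 1 row → C = 388 ✓
D=g: 1 row → C = 376 ✓
D=h: 1 row → C = 393 ✓
D=k: 1 row → C = 385 ✓
D=m: 1 row → C = 392 ✓
Two rows agree on D but differ on C, so D → C does not hold.

No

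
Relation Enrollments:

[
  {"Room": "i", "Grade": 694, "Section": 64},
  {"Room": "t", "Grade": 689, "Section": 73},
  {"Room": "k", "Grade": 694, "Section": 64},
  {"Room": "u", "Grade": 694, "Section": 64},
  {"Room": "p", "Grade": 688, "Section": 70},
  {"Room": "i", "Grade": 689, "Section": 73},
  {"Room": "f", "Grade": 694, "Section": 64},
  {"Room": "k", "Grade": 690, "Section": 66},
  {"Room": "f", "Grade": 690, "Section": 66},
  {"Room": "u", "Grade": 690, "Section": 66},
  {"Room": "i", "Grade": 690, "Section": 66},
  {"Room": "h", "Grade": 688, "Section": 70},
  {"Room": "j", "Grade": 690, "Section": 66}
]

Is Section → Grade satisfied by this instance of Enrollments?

Section=64: 4 rows → Grade = 694, 694, 694, 694 ✓
Section=73: 2 rows → Grade = 689, 689 ✓
Section=70: 2 rows → Grade = 688, 688 ✓
Section=66: 5 rows → Grade = 690, 690, 690, 690, 690 ✓
Every Section value is associated with a single Grade value, so Section → Grade holds.

Yes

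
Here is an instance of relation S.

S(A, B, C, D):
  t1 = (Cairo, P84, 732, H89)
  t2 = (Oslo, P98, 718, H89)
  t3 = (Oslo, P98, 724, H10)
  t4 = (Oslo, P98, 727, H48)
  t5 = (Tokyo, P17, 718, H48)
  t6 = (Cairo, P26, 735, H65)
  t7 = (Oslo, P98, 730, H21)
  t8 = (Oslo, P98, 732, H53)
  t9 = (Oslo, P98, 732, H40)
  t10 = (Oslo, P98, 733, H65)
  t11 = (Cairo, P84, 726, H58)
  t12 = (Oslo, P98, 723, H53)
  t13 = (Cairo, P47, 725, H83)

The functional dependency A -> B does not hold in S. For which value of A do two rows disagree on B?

Cairo

A=Cairo: rows 1, 6, 11, 13 → B takes values {P84, P26, P47} — violation
A=Oslo: rows 2, 3, 4, 7, 8, 9, 10, 12 → B = P98, P98, P98, P98, P98, P98, P98, P98 ✓
A=Tokyo: row 5 → B = P17 ✓
The only A value with inconsistent B is A=Cairo.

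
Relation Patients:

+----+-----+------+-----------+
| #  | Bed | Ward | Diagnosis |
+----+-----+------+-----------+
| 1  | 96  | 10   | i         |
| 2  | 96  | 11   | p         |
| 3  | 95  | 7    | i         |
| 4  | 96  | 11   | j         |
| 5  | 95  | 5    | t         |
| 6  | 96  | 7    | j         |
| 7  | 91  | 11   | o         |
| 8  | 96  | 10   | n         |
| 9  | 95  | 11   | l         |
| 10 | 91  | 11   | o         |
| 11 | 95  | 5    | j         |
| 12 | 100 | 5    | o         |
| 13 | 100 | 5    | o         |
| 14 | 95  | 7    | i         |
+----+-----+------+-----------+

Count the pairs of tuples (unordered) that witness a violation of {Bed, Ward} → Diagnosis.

3

(Bed=96, Ward=10): violating pairs (1,8) — 1 pair.
(Bed=96, Ward=11): violating pairs (2,4) — 1 pair.
(Bed=95, Ward=7): all 2 rows agree on Diagnosis — 0 pairs.
(Bed=95, Ward=5): violating pairs (5,11) — 1 pair.
(Bed=91, Ward=11): all 2 rows agree on Diagnosis — 0 pairs.
(Bed=100, Ward=5): all 2 rows agree on Diagnosis — 0 pairs.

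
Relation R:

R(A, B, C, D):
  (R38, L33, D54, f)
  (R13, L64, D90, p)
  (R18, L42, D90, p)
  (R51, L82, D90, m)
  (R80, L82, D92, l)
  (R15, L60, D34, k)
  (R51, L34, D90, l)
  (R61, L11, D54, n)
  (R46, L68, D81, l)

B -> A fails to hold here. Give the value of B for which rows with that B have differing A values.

L82

B=L33: 1 row → A = R38 ✓
B=L64: 1 row → A = R13 ✓
B=L42: 1 row → A = R18 ✓
B=L82: 2 rows → A takes values {R51, R80} — violation
B=L60: 1 row → A = R15 ✓
B=L34: 1 row → A = R51 ✓
B=L11: 1 row → A = R61 ✓
B=L68: 1 row → A = R46 ✓
The only B value with inconsistent A is B=L82.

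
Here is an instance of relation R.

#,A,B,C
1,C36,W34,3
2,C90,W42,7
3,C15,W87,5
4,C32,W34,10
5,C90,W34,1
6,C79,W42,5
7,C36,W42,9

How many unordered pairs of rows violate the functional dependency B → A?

6

B=W34: violating pairs (1,4), (1,5), (4,5) — 3 pairs.
B=W42: violating pairs (2,6), (2,7), (6,7) — 3 pairs.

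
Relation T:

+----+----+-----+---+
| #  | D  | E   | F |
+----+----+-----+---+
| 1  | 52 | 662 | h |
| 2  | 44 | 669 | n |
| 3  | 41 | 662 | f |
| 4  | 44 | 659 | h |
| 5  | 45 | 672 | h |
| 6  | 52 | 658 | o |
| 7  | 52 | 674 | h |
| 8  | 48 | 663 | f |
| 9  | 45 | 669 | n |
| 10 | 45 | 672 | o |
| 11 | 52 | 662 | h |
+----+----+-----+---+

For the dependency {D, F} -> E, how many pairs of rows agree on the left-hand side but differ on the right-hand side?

(D=52, F=h): violating pairs (1,7), (7,11) — 2 pairs.

2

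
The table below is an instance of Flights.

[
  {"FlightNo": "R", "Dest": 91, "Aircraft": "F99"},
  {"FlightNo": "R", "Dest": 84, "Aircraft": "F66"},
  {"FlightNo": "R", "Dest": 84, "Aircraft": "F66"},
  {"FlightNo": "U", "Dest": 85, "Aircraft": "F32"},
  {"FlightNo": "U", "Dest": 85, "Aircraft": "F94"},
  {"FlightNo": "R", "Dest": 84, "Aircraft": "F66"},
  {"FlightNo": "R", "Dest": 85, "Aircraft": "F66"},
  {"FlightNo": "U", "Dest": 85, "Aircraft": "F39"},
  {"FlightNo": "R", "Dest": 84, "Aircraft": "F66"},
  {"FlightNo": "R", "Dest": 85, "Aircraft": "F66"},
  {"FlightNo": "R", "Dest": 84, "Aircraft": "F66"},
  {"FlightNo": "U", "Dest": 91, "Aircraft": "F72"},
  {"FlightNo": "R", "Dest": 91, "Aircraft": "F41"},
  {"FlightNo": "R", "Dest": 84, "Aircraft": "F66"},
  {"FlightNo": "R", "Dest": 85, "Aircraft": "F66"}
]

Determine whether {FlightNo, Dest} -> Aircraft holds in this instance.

No

(FlightNo=R, Dest=91): 2 rows → Aircraft takes values {F99, F41} — violation
(FlightNo=R, Dest=84): 6 rows → Aircraft = F66, F66, F66, F66, F66, F66 ✓
(FlightNo=U, Dest=85): 3 rows → Aircraft takes values {F32, F94, F39} — violation
(FlightNo=R, Dest=85): 3 rows → Aircraft = F66, F66, F66 ✓
(FlightNo=U, Dest=91): 1 row → Aircraft = F72 ✓
Two rows agree on {FlightNo, Dest} but differ on Aircraft, so {FlightNo, Dest} -> Aircraft does not hold.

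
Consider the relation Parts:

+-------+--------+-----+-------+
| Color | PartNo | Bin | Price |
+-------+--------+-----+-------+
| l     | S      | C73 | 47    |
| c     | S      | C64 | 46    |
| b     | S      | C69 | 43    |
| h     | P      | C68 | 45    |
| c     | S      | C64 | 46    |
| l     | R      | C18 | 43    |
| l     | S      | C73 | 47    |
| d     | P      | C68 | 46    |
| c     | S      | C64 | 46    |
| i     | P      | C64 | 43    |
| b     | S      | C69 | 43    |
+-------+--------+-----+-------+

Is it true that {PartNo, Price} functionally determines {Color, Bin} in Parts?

(PartNo=S, Price=47): 2 rows → {Color,Bin} = (l, C73), (l, C73) ✓
(PartNo=S, Price=46): 3 rows → {Color,Bin} = (c, C64), (c, C64), (c, C64) ✓
(PartNo=S, Price=43): 2 rows → {Color,Bin} = (b, C69), (b, C69) ✓
(PartNo=P, Price=45): 1 row → {Color,Bin} = (h, C68) ✓
(PartNo=R, Price=43): 1 row → {Color,Bin} = (l, C18) ✓
(PartNo=P, Price=46): 1 row → {Color,Bin} = (d, C68) ✓
(PartNo=P, Price=43): 1 row → {Color,Bin} = (i, C64) ✓
Every {PartNo, Price} value is associated with a single {Color, Bin} value, so {PartNo, Price} → {Color, Bin} holds.

Yes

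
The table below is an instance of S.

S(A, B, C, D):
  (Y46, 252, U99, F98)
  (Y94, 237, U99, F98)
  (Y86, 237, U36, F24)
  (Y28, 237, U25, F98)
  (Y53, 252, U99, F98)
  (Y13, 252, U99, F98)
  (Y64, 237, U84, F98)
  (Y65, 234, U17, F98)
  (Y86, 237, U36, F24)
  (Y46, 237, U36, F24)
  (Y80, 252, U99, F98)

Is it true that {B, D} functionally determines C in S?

(B=252, D=F98): 4 rows → C = U99, U99, U99, U99 ✓
(B=237, D=F98): 3 rows → C takes values {U99, U25, U84} — violation
(B=237, D=F24): 3 rows → C = U36, U36, U36 ✓
(B=234, D=F98): 1 row → C = U17 ✓
Two rows agree on {B, D} but differ on C, so {B, D} → C does not hold.

No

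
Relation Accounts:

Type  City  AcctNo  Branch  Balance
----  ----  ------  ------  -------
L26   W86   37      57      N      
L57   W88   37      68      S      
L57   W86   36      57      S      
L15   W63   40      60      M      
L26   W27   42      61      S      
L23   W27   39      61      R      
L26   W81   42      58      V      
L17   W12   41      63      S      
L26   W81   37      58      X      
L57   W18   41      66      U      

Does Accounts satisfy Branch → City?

Yes

Branch=57: 2 rows → City = W86, W86 ✓
Branch=68: 1 row → City = W88 ✓
Branch=60: 1 row → City = W63 ✓
Branch=61: 2 rows → City = W27, W27 ✓
Branch=58: 2 rows → City = W81, W81 ✓
Branch=63: 1 row → City = W12 ✓
Branch=66: 1 row → City = W18 ✓
Every Branch value is associated with a single City value, so Branch → City holds.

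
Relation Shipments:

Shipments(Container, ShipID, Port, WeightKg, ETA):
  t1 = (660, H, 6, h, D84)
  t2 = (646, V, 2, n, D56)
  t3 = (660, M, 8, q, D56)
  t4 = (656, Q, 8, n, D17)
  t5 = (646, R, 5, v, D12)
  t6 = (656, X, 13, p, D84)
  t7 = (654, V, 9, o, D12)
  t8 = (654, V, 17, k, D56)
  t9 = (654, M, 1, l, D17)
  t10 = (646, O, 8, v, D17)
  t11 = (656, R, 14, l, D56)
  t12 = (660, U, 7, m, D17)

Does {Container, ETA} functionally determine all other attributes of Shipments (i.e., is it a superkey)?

Yes

All 12 rows have distinct {Container, ETA} values, so {Container, ETA} → (all attributes) holds and {Container, ETA} is a superkey.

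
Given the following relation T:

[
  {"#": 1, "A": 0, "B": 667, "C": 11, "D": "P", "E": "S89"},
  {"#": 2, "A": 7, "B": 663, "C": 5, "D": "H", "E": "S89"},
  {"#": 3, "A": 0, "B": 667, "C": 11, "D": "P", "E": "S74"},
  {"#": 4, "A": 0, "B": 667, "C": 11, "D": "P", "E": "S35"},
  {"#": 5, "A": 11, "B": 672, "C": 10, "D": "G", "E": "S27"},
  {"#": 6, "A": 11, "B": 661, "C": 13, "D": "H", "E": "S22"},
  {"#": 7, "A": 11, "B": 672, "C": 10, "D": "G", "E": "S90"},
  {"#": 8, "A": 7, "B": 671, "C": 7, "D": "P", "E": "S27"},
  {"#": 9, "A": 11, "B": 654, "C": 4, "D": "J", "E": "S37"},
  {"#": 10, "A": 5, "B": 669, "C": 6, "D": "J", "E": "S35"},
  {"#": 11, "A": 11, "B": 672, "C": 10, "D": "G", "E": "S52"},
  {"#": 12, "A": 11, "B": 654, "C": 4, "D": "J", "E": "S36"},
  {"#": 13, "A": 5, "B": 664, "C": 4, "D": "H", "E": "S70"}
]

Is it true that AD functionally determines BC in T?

Yes

(A=0, D=P): rows 1, 3, 4 → {B,C} = (667, 11), (667, 11), (667, 11) ✓
(A=7, D=H): row 2 → {B,C} = (663, 5) ✓
(A=11, D=G): rows 5, 7, 11 → {B,C} = (672, 10), (672, 10), (672, 10) ✓
(A=11, D=H): row 6 → {B,C} = (661, 13) ✓
(A=7, D=P): row 8 → {B,C} = (671, 7) ✓
(A=11, D=J): rows 9, 12 → {B,C} = (654, 4), (654, 4) ✓
(A=5, D=J): row 10 → {B,C} = (669, 6) ✓
(A=5, D=H): row 13 → {B,C} = (664, 4) ✓
Every AD value is associated with a single BC value, so AD -> BC holds.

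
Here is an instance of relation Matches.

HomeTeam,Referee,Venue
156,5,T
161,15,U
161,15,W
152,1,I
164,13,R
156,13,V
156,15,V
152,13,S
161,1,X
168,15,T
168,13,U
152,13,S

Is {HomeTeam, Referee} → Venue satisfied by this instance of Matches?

No

(HomeTeam=156, Referee=5): 1 row → Venue = T ✓
(HomeTeam=161, Referee=15): 2 rows → Venue takes values {U, W} — violation
(HomeTeam=152, Referee=1): 1 row → Venue = I ✓
(HomeTeam=164, Referee=13): 1 row → Venue = R ✓
(HomeTeam=156, Referee=13): 1 row → Venue = V ✓
(HomeTeam=156, Referee=15): 1 row → Venue = V ✓
(HomeTeam=152, Referee=13): 2 rows → Venue = S, S ✓
(HomeTeam=161, Referee=1): 1 row → Venue = X ✓
(HomeTeam=168, Referee=15): 1 row → Venue = T ✓
(HomeTeam=168, Referee=13): 1 row → Venue = U ✓
Two rows agree on {HomeTeam, Referee} but differ on Venue, so {HomeTeam, Referee} → Venue does not hold.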